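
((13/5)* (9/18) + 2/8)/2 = 0.78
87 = 87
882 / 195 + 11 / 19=6301 / 1235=5.10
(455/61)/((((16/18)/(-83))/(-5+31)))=-4418505/244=-18108.63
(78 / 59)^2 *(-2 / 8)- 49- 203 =-878733 / 3481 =-252.44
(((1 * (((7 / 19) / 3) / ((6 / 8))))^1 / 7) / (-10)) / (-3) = 2 / 2565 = 0.00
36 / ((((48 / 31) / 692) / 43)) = 691827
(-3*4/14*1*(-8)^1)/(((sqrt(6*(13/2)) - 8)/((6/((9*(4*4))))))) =-16/175 - 2*sqrt(39)/175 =-0.16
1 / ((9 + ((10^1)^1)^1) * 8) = 1 / 152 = 0.01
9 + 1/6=55/6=9.17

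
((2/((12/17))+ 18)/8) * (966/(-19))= -20125/152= -132.40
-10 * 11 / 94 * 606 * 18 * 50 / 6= -4999500 / 47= -106372.34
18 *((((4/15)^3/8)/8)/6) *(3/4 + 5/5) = 7/4500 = 0.00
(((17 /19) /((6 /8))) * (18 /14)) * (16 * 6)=19584 /133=147.25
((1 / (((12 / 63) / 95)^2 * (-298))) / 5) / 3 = -265335 / 4768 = -55.65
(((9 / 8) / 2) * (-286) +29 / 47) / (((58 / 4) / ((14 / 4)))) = -38.68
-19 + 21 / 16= -283 / 16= -17.69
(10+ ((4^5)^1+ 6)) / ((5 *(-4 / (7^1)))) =-364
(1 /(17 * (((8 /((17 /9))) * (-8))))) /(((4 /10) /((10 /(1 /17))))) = -425 /576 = -0.74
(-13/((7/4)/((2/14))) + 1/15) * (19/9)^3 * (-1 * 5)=5013929/107163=46.79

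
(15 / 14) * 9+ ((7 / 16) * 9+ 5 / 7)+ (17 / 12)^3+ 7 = 291971 / 12096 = 24.14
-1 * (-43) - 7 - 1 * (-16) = 52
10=10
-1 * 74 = -74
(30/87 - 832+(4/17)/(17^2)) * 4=-473966472/142477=-3326.62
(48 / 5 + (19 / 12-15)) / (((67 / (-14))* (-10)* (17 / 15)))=-1603 / 22780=-0.07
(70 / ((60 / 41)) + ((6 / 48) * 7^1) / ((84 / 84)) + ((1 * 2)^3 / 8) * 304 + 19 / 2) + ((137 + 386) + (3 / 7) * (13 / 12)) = 148793 / 168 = 885.67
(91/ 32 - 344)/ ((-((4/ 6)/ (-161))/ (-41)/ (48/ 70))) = 92652579/ 40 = 2316314.48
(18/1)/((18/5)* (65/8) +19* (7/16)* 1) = 0.48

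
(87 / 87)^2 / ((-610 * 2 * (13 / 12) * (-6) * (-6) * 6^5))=-1 / 369982080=-0.00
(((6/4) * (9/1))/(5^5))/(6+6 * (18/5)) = 9/57500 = 0.00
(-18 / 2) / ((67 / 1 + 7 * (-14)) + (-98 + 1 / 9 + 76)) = 81 / 476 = 0.17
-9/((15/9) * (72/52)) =-39/10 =-3.90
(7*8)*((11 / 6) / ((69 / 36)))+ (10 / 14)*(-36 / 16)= 33461 / 644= 51.96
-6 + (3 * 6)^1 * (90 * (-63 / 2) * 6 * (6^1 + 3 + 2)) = -3367986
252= 252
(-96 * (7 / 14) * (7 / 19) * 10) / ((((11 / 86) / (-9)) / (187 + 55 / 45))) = 44499840 / 19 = 2342096.84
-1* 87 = -87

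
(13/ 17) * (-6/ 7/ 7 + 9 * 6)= 34320/ 833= 41.20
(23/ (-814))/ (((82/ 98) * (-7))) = 161/ 33374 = 0.00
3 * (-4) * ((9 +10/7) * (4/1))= -3504/7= -500.57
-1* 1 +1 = 0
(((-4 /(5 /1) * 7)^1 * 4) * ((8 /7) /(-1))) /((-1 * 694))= -64 /1735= -0.04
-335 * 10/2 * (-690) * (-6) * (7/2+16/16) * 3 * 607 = -56824760250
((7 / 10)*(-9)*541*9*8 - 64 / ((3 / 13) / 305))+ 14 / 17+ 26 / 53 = -4459719604 / 13515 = -329982.95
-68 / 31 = -2.19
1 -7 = -6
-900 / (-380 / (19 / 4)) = 45 / 4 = 11.25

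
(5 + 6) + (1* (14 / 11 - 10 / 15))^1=383 / 33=11.61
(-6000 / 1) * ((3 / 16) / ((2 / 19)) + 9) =-129375 / 2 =-64687.50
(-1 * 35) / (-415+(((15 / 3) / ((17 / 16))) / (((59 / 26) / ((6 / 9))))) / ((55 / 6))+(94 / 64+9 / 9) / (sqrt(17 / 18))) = 316776848080 * sqrt(34) / 3575198249105853+100547891530240 / 1191732749701951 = 0.08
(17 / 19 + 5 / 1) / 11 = 112 / 209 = 0.54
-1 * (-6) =6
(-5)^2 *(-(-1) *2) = 50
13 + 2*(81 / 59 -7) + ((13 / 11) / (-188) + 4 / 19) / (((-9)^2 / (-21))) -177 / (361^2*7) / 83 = 140748448193695 / 83144895480108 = 1.69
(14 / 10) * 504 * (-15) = -10584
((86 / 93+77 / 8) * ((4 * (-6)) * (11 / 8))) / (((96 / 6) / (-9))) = 777051 / 3968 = 195.83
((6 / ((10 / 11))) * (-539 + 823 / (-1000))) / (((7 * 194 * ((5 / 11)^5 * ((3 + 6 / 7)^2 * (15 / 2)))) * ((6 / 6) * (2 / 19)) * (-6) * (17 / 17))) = 42397268900833 / 22097812500000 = 1.92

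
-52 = -52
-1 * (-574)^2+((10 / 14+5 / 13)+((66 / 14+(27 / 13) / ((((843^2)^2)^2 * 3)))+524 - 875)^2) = -1393636909871856173649249395038988228002033372690864055 / 6650265127544822111094439678130124816364456637001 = -209561.11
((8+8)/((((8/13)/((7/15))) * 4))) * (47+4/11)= 47411/330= 143.67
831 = 831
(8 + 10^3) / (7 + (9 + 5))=48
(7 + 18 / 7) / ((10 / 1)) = 67 / 70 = 0.96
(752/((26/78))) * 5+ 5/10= 22561/2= 11280.50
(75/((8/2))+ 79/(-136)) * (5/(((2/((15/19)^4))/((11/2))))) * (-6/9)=-2293396875/35447312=-64.70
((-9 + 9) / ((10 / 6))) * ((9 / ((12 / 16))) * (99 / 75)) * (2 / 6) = 0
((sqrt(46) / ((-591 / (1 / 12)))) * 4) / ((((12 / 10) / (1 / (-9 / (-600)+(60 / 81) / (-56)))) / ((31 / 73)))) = -108500 * sqrt(46) / 963527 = -0.76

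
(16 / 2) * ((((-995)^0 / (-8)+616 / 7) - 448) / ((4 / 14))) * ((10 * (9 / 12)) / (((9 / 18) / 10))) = -1512525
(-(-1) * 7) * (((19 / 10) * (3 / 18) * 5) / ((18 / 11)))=1463 / 216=6.77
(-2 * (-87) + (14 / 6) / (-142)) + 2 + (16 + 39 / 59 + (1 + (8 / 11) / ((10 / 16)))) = 269297041 / 1382370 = 194.81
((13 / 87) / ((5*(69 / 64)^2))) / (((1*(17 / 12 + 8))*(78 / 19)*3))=155648 / 702080865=0.00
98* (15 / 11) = 1470 / 11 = 133.64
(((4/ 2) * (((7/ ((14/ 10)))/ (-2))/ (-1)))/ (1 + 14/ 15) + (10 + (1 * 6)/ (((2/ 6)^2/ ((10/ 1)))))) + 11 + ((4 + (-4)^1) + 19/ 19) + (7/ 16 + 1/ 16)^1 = 32775/ 58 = 565.09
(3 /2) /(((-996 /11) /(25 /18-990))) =195745 /11952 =16.38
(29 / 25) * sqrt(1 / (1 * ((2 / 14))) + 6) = 29 * sqrt(13) / 25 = 4.18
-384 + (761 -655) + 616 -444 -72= -178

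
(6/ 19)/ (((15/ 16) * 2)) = 16/ 95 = 0.17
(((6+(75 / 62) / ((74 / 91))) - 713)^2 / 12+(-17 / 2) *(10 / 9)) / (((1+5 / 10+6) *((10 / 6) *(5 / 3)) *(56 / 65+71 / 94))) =19200817439181313 / 15596281573200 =1231.12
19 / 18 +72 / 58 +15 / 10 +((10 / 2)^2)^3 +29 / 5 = 20403149 / 1305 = 15634.60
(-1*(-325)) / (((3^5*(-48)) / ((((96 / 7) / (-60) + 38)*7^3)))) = -2105285 / 5832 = -360.99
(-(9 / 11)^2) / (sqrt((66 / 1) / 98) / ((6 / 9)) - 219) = 378 * sqrt(33) / 126378571+386316 / 126378571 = 0.00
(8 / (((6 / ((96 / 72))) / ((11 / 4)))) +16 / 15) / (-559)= -268 / 25155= -0.01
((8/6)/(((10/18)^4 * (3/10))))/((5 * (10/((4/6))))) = 1944/3125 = 0.62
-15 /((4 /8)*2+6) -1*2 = -29 /7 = -4.14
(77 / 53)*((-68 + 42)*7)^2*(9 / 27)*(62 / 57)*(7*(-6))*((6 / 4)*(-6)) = 6641626992 / 1007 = 6595458.78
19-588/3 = -177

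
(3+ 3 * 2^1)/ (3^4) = 1/ 9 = 0.11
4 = 4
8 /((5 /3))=24 /5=4.80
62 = 62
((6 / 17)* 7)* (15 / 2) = 315 / 17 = 18.53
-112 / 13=-8.62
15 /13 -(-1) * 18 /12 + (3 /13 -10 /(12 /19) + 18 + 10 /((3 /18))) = 2537 /39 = 65.05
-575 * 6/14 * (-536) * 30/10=2773800/7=396257.14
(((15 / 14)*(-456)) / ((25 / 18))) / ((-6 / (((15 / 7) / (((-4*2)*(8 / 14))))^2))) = 23085 / 1792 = 12.88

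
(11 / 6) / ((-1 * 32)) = -11 / 192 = -0.06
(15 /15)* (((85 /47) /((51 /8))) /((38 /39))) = 260 /893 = 0.29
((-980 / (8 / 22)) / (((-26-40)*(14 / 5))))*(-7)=-102.08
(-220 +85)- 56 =-191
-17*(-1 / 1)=17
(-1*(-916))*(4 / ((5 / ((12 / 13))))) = 43968 / 65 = 676.43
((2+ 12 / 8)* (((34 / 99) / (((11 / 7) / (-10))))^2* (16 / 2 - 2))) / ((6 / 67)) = 1328301800 / 1185921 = 1120.06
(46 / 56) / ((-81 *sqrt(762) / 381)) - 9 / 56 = -9 / 56 - 23 *sqrt(762) / 4536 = -0.30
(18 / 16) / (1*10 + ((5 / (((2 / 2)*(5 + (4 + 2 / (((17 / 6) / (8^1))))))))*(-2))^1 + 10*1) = 2241 / 38480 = 0.06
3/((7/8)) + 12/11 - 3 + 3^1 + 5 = 733/77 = 9.52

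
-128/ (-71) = 128/ 71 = 1.80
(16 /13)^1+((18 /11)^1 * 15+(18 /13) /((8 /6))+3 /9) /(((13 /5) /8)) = 451604 /5577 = 80.98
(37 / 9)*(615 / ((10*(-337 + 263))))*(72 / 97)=-246 / 97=-2.54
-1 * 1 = -1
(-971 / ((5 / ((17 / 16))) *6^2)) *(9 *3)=-49521 / 320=-154.75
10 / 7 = 1.43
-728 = -728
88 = 88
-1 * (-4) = 4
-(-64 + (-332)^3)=36594432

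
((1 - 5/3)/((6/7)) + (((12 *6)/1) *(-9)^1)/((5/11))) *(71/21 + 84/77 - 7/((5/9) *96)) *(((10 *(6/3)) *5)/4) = -10297456223/66528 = -154783.79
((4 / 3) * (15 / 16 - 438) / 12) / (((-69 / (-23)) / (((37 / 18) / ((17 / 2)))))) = -9583 / 2448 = -3.91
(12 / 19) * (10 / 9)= 40 / 57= 0.70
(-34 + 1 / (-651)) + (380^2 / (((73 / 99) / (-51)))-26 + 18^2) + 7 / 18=-2847693906719 / 285138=-9987072.60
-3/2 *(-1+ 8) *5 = -105/2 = -52.50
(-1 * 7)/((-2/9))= 63/2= 31.50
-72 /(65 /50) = -720 /13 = -55.38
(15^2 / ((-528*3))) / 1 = -25 / 176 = -0.14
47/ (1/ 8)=376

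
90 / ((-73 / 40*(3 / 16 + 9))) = -19200 / 3577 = -5.37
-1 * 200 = -200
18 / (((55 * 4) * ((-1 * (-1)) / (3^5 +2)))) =441 / 22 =20.05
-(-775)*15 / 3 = 3875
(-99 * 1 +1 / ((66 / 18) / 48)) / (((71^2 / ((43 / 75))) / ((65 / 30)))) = -11739 / 554510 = -0.02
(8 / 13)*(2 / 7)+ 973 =88559 / 91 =973.18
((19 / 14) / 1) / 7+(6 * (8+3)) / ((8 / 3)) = 4889 / 196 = 24.94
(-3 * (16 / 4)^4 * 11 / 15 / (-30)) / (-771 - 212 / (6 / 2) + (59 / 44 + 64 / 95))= -1177088 / 52646185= -0.02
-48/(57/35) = -560/19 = -29.47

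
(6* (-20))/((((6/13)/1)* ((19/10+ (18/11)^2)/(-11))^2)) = -46060586000/30680521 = -1501.30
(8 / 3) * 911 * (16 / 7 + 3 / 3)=167624 / 21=7982.10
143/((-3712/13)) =-1859/3712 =-0.50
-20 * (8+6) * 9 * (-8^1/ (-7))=-2880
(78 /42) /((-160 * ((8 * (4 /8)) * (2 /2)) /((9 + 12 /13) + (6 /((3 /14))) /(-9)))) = -797 /40320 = -0.02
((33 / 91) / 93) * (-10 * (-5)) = 550 / 2821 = 0.19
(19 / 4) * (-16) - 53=-129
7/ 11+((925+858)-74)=1709.64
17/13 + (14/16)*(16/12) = 193/78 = 2.47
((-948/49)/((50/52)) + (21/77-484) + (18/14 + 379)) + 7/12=-19885711/161700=-122.98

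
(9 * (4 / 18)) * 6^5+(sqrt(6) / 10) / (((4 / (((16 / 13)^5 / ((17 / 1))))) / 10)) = 262144 * sqrt(6) / 6311981+15552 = 15552.10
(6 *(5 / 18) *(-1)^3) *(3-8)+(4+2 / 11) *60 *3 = 25115 / 33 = 761.06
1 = 1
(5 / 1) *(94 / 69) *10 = 68.12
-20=-20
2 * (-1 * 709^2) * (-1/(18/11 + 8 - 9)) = 11058982/7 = 1579854.57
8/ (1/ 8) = 64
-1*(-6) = 6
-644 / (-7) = 92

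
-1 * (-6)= 6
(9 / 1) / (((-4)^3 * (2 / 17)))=-153 / 128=-1.20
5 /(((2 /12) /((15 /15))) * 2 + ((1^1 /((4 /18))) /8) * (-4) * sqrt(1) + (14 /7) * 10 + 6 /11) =660 /2459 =0.27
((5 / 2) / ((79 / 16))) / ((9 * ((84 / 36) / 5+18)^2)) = 1000 / 6061591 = 0.00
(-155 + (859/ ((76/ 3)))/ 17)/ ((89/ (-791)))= 156367253/ 114988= 1359.86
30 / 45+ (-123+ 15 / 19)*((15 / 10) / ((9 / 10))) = -11572 / 57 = -203.02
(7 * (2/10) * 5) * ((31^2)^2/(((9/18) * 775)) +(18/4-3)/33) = 9175803/550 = 16683.28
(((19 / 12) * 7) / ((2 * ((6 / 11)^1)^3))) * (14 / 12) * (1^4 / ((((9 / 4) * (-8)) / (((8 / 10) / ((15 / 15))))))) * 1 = -1239161 / 699840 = -1.77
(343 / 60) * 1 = 343 / 60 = 5.72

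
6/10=3/5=0.60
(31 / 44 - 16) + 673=28939 / 44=657.70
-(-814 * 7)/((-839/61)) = -347578/839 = -414.28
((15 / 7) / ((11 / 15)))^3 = 11390625 / 456533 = 24.95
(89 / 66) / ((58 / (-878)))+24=6865 / 1914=3.59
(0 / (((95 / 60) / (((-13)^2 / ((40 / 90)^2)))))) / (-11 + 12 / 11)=0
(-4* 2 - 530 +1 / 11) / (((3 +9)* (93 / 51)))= -100589 / 4092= -24.58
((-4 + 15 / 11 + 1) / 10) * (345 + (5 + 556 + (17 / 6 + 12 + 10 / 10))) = -16593 / 110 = -150.85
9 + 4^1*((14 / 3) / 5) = 191 / 15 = 12.73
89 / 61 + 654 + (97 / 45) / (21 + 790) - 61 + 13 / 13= 1325613802 / 2226195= 595.46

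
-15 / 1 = -15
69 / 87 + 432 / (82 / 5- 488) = -467 / 3799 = -0.12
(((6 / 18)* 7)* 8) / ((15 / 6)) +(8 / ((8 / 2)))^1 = 9.47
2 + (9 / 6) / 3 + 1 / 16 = 41 / 16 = 2.56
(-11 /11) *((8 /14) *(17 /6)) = -34 /21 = -1.62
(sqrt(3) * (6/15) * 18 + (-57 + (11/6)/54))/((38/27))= -18457/456 + 486 * sqrt(3)/95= -31.62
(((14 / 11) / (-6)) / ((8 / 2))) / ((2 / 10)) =-35 / 132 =-0.27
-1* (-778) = 778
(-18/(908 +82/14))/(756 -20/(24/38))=-378/13900681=-0.00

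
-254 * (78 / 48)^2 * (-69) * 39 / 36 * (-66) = -211775421 / 64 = -3308990.95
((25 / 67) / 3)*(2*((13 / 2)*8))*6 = 5200 / 67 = 77.61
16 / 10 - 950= -4742 / 5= -948.40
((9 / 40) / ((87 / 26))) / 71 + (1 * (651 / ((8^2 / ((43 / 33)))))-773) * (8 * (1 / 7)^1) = -5506387989 / 6341720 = -868.28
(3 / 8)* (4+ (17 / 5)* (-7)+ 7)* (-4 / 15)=32 / 25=1.28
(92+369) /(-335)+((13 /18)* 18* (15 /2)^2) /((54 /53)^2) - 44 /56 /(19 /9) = 40574420807 /57743280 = 702.67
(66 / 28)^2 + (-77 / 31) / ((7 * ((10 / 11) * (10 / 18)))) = 737253 / 151900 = 4.85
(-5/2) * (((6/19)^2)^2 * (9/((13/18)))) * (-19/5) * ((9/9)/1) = 1.18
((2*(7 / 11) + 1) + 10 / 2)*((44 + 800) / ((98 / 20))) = 675200 / 539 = 1252.69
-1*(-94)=94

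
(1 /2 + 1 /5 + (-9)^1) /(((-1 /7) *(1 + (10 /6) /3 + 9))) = 5229 /950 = 5.50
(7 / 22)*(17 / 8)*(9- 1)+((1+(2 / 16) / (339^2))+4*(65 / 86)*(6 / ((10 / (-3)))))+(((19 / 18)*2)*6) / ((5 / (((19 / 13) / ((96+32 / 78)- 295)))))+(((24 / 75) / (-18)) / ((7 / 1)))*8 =36474802602197 / 39293320974600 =0.93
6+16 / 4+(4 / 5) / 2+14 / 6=191 / 15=12.73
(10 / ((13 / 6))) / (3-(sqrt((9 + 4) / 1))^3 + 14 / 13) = -0.11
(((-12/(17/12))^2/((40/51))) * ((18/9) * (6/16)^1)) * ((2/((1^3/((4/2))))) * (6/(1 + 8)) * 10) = 31104/17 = 1829.65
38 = 38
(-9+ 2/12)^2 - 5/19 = 53191/684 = 77.76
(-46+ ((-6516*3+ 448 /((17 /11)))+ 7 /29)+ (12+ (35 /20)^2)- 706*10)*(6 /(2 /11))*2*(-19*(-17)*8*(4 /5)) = -3594905676.17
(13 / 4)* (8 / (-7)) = -26 / 7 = -3.71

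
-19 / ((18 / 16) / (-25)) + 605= 1027.22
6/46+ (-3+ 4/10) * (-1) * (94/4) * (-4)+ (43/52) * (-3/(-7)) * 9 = -10091609/41860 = -241.08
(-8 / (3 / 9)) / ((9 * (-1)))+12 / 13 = 140 / 39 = 3.59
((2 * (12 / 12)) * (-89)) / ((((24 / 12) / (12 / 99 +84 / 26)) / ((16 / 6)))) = -795.54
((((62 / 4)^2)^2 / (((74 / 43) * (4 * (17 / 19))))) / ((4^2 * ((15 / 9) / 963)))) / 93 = 23438694861 / 6440960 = 3639.01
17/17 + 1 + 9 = 11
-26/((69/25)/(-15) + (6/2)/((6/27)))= -6500/3329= -1.95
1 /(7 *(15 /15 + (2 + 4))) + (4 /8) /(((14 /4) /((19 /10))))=143 /490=0.29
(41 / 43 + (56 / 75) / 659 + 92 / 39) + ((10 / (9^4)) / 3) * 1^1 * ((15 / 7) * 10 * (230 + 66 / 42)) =17275085053927 / 2960760982725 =5.83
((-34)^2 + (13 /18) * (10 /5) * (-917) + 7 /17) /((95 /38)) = -51452 /765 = -67.26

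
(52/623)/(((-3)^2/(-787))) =-7.30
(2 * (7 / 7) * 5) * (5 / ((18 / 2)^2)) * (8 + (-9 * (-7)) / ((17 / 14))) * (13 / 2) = 330850 / 1377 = 240.27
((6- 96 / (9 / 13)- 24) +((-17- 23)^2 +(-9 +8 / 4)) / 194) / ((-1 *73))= 86401 / 42486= 2.03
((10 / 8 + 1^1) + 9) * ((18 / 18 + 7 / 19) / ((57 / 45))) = 8775 / 722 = 12.15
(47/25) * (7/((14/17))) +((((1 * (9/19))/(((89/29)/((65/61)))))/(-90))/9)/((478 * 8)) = 2836485798559/177502240800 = 15.98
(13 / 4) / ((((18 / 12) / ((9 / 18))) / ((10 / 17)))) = 65 / 102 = 0.64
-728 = -728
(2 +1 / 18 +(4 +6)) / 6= 217 / 108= 2.01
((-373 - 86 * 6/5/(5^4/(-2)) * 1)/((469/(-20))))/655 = 4658372/191996875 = 0.02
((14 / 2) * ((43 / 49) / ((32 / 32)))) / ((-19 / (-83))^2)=296227 / 2527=117.22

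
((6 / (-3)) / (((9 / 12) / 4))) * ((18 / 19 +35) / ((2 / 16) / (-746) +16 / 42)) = -913056256 / 906737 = -1006.97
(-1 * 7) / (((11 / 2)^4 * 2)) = -56 / 14641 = -0.00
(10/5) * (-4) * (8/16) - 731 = -735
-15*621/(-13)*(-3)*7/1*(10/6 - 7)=1043280/13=80252.31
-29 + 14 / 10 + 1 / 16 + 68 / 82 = -87603 / 3280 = -26.71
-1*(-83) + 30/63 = 1753/21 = 83.48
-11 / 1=-11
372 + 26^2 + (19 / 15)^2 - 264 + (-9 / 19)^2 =63828946 / 81225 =785.83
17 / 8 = 2.12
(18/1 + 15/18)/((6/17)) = 1921/36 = 53.36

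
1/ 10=0.10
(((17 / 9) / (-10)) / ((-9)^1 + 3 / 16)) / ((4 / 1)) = 34 / 6345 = 0.01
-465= -465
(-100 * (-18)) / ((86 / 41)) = 36900 / 43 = 858.14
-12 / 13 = -0.92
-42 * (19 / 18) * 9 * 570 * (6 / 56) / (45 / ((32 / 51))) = -5776 / 17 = -339.76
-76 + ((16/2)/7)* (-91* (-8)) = 756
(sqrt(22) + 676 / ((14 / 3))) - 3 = sqrt(22) + 993 / 7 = 146.55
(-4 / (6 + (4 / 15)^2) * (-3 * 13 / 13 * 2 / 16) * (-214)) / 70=-14445 / 19124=-0.76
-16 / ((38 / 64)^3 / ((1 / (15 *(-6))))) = 262144 / 308655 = 0.85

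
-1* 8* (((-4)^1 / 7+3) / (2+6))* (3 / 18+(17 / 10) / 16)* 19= -42313 / 3360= -12.59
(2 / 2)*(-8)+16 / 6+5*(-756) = -11356 / 3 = -3785.33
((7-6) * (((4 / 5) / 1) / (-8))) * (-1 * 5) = 1 / 2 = 0.50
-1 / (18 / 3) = -1 / 6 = -0.17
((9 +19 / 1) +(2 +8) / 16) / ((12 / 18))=687 / 16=42.94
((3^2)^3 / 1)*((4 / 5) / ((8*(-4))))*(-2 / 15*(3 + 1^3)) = 243 / 25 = 9.72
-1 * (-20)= 20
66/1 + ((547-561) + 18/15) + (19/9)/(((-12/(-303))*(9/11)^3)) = 19751849/131220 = 150.52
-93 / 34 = -2.74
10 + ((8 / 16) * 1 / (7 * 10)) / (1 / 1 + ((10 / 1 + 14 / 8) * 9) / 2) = 150852 / 15085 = 10.00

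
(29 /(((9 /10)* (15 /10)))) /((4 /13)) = 1885 /27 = 69.81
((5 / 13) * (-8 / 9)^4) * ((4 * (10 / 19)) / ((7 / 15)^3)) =4.97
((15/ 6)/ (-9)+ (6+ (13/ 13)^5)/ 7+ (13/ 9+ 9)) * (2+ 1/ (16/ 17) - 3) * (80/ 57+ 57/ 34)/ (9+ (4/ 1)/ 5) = 1999615/ 9116352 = 0.22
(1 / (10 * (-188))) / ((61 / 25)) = -5 / 22936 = -0.00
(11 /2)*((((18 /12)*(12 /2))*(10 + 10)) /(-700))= -99 /70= -1.41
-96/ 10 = -48/ 5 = -9.60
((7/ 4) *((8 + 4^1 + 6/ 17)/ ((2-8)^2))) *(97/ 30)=4753/ 2448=1.94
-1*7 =-7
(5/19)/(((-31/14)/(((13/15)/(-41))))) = 182/72447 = 0.00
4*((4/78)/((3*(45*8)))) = 1/5265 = 0.00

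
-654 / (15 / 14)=-3052 / 5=-610.40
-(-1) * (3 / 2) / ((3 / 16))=8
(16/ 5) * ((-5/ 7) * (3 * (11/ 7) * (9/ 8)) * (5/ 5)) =-594/ 49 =-12.12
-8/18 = -4/9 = -0.44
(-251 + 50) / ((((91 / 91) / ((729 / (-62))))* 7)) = 146529 / 434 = 337.62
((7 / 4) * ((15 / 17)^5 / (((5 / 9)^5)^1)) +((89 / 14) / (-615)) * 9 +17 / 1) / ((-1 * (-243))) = 281926213237 / 1980444940740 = 0.14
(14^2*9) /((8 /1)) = 441 /2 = 220.50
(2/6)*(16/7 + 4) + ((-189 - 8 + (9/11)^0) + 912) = 15080/21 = 718.10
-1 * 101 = -101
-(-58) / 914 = 29 / 457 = 0.06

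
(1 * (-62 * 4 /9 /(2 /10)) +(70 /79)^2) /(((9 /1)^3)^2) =-7694740 /29850509529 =-0.00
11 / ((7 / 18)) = 198 / 7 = 28.29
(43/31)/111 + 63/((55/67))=14526826/189255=76.76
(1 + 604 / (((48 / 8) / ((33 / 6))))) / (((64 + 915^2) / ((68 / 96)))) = 3536 / 7535601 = 0.00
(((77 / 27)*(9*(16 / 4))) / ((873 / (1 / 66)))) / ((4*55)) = 7 / 864270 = 0.00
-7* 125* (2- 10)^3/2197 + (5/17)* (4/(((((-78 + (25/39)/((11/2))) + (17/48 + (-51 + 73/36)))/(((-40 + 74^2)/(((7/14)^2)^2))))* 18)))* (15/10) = 13280982248960/97291119731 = 136.51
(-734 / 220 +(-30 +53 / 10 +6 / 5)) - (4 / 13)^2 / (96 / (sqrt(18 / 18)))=-1496719 / 55770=-26.84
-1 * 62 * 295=-18290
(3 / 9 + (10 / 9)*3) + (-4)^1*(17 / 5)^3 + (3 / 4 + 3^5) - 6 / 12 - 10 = 119551 / 1500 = 79.70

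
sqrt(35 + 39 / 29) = sqrt(30566) / 29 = 6.03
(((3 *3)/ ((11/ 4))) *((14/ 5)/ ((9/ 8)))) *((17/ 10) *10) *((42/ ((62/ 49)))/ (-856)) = -979608/ 182435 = -5.37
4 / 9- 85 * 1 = -761 / 9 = -84.56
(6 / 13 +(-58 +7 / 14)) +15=-1093 / 26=-42.04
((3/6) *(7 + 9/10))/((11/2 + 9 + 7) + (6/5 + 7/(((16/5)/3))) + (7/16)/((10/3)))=632/4703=0.13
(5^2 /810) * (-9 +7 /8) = -325 /1296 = -0.25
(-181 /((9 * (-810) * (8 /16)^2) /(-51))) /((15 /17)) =-104618 /18225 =-5.74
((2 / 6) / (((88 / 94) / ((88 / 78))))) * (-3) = -47 / 39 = -1.21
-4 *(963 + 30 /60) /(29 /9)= -34686 /29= -1196.07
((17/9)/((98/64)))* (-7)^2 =544/9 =60.44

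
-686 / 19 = -36.11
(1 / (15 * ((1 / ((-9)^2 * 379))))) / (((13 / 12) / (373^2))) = 17084484684 / 65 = 262838225.91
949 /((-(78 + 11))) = -949 /89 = -10.66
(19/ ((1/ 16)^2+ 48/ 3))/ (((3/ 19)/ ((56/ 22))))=2587648/ 135201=19.14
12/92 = 3/23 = 0.13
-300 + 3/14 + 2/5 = -20957/70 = -299.39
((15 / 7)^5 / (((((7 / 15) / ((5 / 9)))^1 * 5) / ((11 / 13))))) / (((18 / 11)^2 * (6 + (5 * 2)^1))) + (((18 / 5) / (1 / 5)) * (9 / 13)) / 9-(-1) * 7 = 64732023 / 7529536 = 8.60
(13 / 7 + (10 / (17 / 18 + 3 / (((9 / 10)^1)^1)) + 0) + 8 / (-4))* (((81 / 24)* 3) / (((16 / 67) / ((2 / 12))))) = 305721 / 19712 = 15.51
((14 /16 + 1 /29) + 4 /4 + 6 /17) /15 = 8923 /59160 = 0.15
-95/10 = -19/2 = -9.50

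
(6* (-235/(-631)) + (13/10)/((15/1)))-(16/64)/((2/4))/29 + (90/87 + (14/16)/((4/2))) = 82915471/21958800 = 3.78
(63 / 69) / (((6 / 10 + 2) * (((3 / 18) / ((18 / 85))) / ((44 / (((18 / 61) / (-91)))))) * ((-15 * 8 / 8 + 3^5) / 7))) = -1380918 / 7429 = -185.88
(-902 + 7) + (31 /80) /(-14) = -1002431 /1120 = -895.03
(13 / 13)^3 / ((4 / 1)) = 1 / 4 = 0.25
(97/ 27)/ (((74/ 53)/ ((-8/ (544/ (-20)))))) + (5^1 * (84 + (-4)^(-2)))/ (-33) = -35808185/ 2989008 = -11.98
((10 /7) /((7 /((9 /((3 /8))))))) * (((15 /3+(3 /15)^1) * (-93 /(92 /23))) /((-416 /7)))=279 /28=9.96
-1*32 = -32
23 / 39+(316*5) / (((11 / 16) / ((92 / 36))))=7559479 / 1287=5873.72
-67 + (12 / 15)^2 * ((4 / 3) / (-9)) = -45289 / 675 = -67.09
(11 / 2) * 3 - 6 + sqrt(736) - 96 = -171 / 2 + 4 * sqrt(46) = -58.37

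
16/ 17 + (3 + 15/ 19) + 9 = 4435/ 323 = 13.73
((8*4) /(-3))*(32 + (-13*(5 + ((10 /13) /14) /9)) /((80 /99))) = 3624 /7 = 517.71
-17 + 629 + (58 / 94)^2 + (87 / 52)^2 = 3674553217 / 5973136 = 615.18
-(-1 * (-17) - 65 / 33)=-496 / 33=-15.03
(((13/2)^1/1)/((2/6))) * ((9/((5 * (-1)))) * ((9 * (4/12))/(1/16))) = -8424/5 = -1684.80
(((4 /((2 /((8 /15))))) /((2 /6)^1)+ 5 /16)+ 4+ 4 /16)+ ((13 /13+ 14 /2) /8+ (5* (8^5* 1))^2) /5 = 429496730237 /80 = 5368709127.96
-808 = -808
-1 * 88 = -88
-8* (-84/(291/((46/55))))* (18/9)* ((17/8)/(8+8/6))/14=0.06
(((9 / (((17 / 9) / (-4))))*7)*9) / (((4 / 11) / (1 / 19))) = -56133 / 323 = -173.79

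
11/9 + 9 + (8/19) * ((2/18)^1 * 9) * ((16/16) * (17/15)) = 9148/855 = 10.70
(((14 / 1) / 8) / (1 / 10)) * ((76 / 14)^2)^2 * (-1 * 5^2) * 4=-1519778.43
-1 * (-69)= 69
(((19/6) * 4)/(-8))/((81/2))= -19/486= -0.04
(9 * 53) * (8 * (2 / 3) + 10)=7314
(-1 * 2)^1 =-2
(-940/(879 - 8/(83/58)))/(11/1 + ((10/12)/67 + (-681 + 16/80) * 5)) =31364040/98879074633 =0.00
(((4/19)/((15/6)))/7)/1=8/665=0.01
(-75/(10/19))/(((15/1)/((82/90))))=-779/90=-8.66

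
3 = 3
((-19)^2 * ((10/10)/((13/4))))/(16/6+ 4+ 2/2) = 4332/299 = 14.49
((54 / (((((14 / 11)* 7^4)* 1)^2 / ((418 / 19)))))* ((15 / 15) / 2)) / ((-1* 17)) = -0.00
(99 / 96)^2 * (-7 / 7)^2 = 1.06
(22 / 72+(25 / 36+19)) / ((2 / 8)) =80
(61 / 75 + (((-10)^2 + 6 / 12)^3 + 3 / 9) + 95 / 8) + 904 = 1015992.15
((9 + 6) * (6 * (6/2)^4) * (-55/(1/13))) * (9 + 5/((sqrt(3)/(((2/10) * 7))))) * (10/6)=-78185250 - 20270250 * sqrt(3)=-113294352.88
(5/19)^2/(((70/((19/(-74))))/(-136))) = 170/4921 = 0.03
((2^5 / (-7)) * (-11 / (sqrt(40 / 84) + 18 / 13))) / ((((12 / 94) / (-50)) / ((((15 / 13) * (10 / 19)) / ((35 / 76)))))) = -446688000 / 17899 + 107536000 * sqrt(210) / 125293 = -12518.43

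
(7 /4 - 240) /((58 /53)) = -50509 /232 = -217.71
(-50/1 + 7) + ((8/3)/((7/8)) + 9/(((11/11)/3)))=-272/21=-12.95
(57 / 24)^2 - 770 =-48919 / 64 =-764.36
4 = 4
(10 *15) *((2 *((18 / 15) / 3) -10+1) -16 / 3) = -2030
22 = 22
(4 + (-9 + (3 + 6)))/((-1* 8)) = -1/2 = -0.50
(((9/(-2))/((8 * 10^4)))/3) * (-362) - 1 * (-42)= 3360543/80000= 42.01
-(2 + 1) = -3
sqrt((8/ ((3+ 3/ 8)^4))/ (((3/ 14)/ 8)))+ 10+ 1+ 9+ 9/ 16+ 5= 512 * sqrt(42)/ 2187+ 409/ 16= 27.08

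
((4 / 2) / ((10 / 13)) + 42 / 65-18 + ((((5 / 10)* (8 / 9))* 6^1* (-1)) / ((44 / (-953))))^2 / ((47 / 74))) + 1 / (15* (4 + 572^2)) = 5701204002075437 / 1088520121260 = 5237.57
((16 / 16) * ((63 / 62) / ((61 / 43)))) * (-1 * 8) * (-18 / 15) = 65016 / 9455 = 6.88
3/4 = 0.75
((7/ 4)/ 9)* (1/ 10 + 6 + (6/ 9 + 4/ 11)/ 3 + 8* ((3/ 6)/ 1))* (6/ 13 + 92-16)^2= 17876782357/ 1505790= 11872.03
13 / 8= 1.62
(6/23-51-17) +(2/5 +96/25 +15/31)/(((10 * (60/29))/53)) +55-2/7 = -69164923/74865000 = -0.92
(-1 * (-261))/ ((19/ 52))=13572/ 19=714.32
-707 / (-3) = 707 / 3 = 235.67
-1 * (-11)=11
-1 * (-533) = 533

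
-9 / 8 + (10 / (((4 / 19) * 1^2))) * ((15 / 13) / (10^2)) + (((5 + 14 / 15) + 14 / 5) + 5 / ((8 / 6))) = 9287 / 780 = 11.91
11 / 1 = 11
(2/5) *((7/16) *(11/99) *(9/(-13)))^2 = 49/108160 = 0.00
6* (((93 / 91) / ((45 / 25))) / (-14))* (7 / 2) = -155 / 182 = -0.85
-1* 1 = -1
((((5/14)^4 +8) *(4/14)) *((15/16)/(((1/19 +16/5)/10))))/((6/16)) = 243796125/13848968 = 17.60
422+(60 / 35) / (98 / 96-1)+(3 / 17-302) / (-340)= 20439317 / 40460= 505.17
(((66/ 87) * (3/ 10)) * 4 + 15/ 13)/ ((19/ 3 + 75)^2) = 35019/ 112225360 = 0.00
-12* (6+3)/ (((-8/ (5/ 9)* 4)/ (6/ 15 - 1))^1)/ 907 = -9/ 7256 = -0.00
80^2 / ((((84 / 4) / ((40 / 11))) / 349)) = 386770.56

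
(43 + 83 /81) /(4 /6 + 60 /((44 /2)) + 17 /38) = 1490588 /130059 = 11.46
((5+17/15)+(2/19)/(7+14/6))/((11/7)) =24517/6270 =3.91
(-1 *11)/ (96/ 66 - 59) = 121/ 633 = 0.19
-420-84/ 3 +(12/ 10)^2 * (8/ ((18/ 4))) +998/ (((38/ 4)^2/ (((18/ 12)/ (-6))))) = -4045046/ 9025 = -448.20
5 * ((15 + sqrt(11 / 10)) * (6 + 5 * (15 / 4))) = 99 * sqrt(110) / 8 + 7425 / 4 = 1986.04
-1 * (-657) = 657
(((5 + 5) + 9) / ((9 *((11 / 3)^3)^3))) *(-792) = -2991816 / 214358881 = -0.01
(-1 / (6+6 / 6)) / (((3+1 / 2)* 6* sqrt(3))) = -sqrt(3) / 441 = -0.00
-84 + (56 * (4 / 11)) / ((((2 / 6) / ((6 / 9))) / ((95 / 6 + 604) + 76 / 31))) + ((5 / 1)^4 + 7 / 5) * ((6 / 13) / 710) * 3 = 596308711424 / 23605725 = 25261.19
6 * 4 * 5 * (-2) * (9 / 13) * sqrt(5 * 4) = -4320 * sqrt(5) / 13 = -743.06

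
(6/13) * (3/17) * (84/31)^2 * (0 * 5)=0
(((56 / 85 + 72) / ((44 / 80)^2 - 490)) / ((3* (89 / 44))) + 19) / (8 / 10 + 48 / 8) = 84355306595 / 30229222554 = 2.79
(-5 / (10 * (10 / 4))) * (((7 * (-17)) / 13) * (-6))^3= -363994344 / 10985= -33135.58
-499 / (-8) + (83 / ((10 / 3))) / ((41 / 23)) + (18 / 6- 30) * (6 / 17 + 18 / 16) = 253979 / 6970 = 36.44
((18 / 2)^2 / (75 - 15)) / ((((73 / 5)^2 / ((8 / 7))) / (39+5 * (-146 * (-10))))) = 1981530 / 37303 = 53.12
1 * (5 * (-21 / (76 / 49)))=-5145 / 76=-67.70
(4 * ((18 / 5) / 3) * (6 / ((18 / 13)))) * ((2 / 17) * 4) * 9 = 7488 / 85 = 88.09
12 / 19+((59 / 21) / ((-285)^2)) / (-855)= 921091441 / 1458394875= 0.63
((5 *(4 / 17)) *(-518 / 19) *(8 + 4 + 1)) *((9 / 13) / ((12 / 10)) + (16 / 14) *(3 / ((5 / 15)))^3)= -112285380 / 323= -347632.76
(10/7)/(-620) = -1/434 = -0.00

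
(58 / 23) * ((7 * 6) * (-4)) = -423.65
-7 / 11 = -0.64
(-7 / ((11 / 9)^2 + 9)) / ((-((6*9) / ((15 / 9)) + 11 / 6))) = 1701 / 87295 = 0.02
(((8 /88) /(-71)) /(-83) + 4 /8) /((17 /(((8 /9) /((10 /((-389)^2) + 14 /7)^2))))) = 1484365769782825 /227115964117147644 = 0.01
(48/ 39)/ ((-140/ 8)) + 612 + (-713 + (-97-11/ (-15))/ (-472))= -16246547/ 161070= -100.87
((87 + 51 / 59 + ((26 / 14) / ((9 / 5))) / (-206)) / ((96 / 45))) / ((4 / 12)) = 336370585 / 2722496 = 123.55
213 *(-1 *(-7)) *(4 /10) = 2982 /5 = 596.40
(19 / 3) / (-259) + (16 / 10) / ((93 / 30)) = 11843 / 24087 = 0.49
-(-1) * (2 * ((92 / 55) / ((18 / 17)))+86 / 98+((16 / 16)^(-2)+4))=9.04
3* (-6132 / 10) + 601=-1238.60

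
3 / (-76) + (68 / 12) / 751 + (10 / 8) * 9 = 480212 / 42807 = 11.22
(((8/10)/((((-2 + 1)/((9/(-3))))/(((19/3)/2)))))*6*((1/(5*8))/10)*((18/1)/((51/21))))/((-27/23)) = -3059/4250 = -0.72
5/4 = 1.25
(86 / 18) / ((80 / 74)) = 1591 / 360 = 4.42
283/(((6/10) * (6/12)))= 2830/3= 943.33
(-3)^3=-27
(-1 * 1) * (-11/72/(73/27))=33/584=0.06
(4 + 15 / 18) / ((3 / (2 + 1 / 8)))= 493 / 144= 3.42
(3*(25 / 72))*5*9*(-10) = -1875 / 4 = -468.75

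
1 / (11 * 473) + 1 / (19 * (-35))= -4538 / 3459995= -0.00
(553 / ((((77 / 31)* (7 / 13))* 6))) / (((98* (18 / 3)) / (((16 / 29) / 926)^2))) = 254696 / 6121914959853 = 0.00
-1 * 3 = -3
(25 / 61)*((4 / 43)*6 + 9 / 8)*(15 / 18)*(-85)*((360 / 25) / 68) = -217125 / 20984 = -10.35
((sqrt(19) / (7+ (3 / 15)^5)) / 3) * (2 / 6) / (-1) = -3125 * sqrt(19) / 196884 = -0.07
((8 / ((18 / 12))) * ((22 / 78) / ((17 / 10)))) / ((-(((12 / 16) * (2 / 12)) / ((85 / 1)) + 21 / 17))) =-70400 / 98397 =-0.72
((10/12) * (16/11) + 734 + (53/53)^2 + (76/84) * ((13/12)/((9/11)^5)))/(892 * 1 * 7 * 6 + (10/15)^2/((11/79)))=0.02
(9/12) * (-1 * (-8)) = 6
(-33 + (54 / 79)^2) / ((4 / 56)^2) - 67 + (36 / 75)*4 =-1005035407 / 156025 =-6441.50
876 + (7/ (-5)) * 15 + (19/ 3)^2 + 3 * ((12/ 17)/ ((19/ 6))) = 2604032/ 2907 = 895.78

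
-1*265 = -265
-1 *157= -157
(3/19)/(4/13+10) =39/2546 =0.02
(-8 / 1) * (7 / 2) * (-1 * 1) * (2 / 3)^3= 224 / 27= 8.30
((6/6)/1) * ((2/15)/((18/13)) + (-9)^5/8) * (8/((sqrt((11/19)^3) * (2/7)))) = -1060210963 * sqrt(209)/32670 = -469154.95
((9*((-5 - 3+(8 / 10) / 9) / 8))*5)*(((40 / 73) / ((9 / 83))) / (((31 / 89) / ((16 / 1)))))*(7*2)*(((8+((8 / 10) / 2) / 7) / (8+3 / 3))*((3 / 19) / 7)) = -7910354176 / 2708811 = -2920.23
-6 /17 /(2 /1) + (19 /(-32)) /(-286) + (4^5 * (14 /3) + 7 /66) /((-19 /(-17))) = 12638994265 /2956096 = 4275.57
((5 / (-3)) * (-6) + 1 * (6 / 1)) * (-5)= -80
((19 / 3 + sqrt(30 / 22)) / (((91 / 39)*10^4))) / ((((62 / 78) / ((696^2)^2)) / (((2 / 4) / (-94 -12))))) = -2716909625664 / 7188125 -428985730368*sqrt(165) / 79069375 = -447662.92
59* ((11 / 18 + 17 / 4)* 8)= 20650 / 9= 2294.44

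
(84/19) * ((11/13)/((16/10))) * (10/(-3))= -1925/247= -7.79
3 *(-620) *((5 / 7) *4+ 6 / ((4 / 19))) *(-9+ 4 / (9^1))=1496990 / 3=498996.67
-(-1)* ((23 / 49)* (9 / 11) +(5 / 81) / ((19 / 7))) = 337438 / 829521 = 0.41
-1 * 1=-1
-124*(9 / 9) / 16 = -31 / 4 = -7.75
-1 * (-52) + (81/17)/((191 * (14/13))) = 2364869/45458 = 52.02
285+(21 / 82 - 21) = 21669 / 82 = 264.26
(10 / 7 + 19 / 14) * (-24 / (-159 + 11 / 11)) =234 / 553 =0.42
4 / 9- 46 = -410 / 9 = -45.56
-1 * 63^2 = -3969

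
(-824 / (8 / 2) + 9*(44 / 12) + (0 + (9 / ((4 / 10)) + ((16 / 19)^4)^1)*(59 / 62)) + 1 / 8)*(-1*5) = 24398906135 / 32319608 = 754.93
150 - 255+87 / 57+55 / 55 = -1947 / 19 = -102.47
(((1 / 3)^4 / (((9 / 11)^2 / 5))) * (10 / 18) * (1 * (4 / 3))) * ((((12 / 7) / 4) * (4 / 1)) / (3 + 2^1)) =9680 / 413343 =0.02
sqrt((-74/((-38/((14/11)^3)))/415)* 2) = 28* sqrt(22464365)/954085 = 0.14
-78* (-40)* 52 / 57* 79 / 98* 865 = 1847778400 / 931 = 1984724.38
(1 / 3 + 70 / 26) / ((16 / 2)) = 59 / 156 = 0.38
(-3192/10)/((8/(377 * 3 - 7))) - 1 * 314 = -225808/5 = -45161.60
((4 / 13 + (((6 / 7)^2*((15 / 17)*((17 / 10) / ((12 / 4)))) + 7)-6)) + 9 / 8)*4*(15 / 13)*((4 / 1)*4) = 1712280 / 8281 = 206.77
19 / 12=1.58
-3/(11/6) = -18/11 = -1.64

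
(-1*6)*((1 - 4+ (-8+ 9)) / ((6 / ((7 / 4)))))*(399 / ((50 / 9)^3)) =2036097 / 250000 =8.14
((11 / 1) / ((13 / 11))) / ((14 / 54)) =3267 / 91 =35.90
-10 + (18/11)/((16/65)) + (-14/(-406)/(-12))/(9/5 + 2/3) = -316645/94424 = -3.35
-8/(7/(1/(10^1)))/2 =-2/35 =-0.06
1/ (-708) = -1/ 708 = -0.00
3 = 3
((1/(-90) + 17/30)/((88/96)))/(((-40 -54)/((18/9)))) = -20/1551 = -0.01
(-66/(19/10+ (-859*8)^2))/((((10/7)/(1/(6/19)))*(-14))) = 0.00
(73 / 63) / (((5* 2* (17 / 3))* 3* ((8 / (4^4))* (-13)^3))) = -1168 / 11764935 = -0.00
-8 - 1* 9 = -17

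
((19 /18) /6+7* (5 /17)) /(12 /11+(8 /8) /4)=45133 /27081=1.67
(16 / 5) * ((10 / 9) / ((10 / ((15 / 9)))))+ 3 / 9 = 0.93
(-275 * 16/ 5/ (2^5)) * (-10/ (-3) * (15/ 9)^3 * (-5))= 171875/ 81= 2121.91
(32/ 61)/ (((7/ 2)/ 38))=2432/ 427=5.70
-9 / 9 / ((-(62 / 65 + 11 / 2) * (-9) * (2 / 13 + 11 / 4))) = -6760 / 1140201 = -0.01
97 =97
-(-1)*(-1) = -1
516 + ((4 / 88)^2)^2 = 120876097 / 234256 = 516.00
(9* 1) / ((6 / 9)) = 27 / 2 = 13.50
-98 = -98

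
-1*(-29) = 29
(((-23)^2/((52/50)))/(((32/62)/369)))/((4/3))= 453842325/1664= 272741.78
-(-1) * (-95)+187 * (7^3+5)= 64981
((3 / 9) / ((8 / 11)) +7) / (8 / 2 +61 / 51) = 3043 / 2120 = 1.44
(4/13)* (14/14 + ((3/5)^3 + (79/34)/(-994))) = 5127117/13729625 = 0.37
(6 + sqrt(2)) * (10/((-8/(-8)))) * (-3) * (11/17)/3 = -660/17 - 110 * sqrt(2)/17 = -47.97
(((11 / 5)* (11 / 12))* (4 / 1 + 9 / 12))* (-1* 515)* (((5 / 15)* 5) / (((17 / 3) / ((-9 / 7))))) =3551955 / 1904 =1865.52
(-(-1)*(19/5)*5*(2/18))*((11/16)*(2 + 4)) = 8.71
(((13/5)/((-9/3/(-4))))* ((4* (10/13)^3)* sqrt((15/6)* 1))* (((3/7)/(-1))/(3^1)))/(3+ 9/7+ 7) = -1600* sqrt(10)/40053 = -0.13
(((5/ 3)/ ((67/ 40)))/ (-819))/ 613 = -200/ 100911447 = -0.00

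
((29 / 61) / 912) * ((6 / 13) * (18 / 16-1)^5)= 29 / 3949723648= 0.00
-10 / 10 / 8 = -1 / 8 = -0.12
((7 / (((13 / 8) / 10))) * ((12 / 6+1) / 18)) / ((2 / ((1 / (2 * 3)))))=70 / 117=0.60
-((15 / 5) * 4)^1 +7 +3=-2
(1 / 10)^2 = 1 / 100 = 0.01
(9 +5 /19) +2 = 214 /19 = 11.26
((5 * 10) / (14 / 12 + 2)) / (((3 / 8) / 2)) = 1600 / 19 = 84.21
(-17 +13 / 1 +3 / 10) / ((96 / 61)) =-2257 / 960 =-2.35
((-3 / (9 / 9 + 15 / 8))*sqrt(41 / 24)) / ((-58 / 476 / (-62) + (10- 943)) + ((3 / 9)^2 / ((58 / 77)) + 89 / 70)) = 38513160*sqrt(246) / 412597630177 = 0.00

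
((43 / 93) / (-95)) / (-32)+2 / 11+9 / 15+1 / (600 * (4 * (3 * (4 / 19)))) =146035001 / 186595200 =0.78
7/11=0.64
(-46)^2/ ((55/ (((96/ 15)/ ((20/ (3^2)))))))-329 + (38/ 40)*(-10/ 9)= -5426539/ 24750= -219.25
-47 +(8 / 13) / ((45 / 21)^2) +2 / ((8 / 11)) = -516157 / 11700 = -44.12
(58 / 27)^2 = 3364 / 729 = 4.61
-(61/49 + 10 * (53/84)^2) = -18437/3528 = -5.23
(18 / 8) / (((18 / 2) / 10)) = 2.50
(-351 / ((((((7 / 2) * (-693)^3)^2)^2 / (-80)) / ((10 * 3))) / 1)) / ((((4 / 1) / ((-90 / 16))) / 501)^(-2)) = 6815744 / 7393778348988289892748843182517300272359401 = 0.00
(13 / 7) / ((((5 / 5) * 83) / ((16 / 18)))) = 104 / 5229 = 0.02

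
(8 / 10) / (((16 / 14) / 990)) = 693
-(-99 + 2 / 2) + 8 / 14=690 / 7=98.57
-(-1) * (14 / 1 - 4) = 10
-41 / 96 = -0.43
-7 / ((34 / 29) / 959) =-194677 / 34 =-5725.79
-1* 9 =-9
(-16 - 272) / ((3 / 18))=-1728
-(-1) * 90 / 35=18 / 7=2.57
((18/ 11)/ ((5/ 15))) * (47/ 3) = 846/ 11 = 76.91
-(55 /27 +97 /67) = -6304 /1809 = -3.48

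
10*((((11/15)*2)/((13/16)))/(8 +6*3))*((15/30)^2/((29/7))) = 616/14703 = 0.04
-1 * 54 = -54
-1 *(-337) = 337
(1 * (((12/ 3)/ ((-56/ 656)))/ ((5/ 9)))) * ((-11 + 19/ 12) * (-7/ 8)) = -13899/ 20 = -694.95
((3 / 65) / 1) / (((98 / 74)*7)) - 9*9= -81.00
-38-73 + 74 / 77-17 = -9782 / 77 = -127.04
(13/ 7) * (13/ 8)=3.02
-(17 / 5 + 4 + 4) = -57 / 5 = -11.40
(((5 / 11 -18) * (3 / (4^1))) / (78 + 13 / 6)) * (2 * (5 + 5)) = -17370 / 5291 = -3.28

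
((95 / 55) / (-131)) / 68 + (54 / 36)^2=2.25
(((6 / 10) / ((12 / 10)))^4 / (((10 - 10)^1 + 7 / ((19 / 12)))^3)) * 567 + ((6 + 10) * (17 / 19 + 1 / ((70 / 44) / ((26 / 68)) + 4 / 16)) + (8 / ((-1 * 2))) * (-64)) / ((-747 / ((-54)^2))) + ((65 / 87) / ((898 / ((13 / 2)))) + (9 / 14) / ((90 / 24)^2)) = -2395363613418935749 / 2240945683737600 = -1068.91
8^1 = 8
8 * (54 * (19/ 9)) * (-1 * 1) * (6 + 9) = -13680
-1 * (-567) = 567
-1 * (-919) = 919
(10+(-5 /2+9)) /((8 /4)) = 8.25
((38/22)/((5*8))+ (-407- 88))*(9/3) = -653343/440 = -1484.87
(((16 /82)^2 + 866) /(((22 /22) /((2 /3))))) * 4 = 3882160 /1681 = 2309.43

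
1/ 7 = 0.14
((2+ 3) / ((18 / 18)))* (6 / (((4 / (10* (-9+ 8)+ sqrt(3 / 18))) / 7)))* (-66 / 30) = 1107.85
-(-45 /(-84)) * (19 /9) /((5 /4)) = -19 /21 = -0.90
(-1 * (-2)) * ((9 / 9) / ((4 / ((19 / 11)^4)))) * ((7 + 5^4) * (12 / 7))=494177232 / 102487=4821.85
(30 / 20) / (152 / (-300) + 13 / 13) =225 / 74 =3.04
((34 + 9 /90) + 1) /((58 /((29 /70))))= 351 /1400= 0.25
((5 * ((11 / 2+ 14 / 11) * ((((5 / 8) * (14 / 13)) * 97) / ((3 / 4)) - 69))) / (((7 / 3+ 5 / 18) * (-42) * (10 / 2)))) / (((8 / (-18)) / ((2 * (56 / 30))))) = 28608 / 3055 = 9.36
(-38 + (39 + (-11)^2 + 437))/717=0.78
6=6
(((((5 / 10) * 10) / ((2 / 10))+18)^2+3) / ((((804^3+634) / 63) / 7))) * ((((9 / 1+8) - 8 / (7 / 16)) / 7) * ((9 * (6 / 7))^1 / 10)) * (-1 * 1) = 2025162 / 9095084215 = 0.00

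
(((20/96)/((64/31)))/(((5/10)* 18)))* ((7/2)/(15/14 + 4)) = 7595/981504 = 0.01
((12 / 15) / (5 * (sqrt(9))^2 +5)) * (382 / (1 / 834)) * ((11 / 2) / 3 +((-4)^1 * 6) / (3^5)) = 29841076 / 3375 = 8841.80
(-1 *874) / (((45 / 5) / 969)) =-282302 / 3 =-94100.67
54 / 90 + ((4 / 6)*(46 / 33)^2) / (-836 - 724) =76342 / 127413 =0.60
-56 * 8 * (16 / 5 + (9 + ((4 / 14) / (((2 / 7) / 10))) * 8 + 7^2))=-316288 / 5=-63257.60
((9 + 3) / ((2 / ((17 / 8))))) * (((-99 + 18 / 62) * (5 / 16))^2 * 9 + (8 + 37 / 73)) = 490715325171 / 4489792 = 109295.78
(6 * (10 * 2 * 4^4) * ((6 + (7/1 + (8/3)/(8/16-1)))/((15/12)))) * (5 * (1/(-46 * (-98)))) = 10240/49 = 208.98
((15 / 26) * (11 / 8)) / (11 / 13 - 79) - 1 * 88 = -1430693 / 16256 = -88.01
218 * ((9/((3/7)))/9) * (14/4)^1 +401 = 6544/3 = 2181.33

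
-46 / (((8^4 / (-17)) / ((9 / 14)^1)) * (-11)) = -3519 / 315392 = -0.01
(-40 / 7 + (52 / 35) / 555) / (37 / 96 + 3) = -3550336 / 2104375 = -1.69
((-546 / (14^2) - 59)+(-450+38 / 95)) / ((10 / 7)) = -35797 / 100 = -357.97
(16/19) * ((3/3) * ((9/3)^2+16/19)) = 2992/361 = 8.29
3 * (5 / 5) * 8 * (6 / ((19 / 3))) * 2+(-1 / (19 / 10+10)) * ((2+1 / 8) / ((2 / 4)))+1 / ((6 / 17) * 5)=91138 / 1995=45.68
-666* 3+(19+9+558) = -1412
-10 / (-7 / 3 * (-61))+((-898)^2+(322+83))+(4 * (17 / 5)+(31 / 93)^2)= 15503097044 / 19215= 806822.64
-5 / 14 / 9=-5 / 126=-0.04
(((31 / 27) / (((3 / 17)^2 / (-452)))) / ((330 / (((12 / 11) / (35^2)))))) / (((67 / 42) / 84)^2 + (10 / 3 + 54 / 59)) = -0.01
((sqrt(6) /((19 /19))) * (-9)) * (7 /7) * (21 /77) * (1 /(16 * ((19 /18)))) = -0.36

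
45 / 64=0.70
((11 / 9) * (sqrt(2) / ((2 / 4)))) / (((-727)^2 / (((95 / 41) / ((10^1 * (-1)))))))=-0.00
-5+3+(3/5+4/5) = -3/5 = -0.60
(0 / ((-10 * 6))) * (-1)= 0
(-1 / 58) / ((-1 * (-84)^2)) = 1 / 409248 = 0.00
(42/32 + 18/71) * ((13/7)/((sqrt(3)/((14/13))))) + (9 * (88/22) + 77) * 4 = 593 * sqrt(3)/568 + 452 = 453.81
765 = 765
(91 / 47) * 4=364 / 47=7.74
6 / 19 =0.32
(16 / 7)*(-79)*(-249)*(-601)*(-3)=567469008 / 7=81067001.14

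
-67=-67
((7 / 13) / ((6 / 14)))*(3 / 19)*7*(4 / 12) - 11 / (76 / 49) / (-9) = 1.25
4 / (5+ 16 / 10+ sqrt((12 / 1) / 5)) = 220 / 343 - 40*sqrt(15) / 1029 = 0.49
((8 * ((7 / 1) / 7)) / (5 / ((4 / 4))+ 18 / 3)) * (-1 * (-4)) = 32 / 11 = 2.91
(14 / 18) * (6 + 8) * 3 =98 / 3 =32.67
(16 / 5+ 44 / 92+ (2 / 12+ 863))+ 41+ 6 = 630553 / 690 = 913.84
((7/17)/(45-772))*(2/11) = -14/135949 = -0.00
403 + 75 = 478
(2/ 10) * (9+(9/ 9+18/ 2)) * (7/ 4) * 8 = 266/ 5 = 53.20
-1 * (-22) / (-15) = -22 / 15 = -1.47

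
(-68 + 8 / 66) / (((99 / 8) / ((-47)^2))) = -39585280 / 3267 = -12116.71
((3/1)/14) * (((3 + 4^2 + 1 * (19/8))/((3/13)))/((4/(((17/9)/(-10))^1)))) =-4199/4480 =-0.94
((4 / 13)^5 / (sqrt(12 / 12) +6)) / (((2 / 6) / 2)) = 6144 / 2599051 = 0.00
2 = 2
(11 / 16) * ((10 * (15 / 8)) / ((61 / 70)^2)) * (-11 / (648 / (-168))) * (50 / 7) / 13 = 92640625 / 3482856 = 26.60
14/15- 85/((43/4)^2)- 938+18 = -25510714/27735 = -919.80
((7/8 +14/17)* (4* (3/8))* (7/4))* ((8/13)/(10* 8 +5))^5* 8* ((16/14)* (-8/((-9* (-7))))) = -2883584/28006595020990625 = -0.00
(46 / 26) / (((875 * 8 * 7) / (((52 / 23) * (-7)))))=-1 / 1750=-0.00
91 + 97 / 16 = 1553 / 16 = 97.06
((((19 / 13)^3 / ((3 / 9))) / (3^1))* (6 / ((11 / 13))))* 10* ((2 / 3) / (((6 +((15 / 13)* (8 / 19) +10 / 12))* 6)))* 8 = 41702720 / 1551121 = 26.89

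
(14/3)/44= 7/66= 0.11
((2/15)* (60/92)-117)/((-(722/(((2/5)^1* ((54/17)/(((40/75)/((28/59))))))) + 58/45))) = 7623315/41723587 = 0.18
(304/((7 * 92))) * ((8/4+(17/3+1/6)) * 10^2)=178600/483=369.77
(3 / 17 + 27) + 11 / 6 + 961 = 100981 / 102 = 990.01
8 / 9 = 0.89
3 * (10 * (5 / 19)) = 150 / 19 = 7.89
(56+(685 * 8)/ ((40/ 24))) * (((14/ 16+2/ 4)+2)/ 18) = 627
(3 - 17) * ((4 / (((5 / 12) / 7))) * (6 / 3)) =-9408 / 5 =-1881.60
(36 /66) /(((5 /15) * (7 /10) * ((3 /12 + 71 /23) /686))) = 1622880 /3377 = 480.57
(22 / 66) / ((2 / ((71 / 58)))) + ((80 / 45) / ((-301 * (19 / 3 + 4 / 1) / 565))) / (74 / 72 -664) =546540083 / 2672435724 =0.20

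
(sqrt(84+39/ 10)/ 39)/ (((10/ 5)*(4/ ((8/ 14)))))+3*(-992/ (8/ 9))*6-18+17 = -20089+sqrt(8790)/ 5460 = -20088.98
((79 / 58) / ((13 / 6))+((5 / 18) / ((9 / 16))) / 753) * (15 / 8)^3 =1808802625 / 436041216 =4.15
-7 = -7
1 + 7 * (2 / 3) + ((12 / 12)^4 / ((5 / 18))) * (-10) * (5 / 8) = -101 / 6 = -16.83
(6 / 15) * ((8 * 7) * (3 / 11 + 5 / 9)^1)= 9184 / 495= 18.55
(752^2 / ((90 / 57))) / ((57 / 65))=3675776 / 9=408419.56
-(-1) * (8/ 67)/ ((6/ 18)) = 24/ 67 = 0.36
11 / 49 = 0.22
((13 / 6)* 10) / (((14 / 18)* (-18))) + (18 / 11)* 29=21209 / 462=45.91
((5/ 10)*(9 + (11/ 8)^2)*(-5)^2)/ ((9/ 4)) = 17425/ 288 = 60.50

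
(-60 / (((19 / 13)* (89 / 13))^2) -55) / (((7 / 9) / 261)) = -373456035135 / 20016367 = -18657.53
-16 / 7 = -2.29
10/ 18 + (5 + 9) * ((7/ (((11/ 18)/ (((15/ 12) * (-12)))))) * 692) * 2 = -329585705/ 99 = -3329148.54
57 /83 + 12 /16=477 /332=1.44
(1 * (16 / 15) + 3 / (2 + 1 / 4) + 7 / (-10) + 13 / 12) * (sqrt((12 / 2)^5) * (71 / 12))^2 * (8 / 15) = 10102164 / 25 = 404086.56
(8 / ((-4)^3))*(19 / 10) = -19 / 80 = -0.24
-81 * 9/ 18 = -81/ 2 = -40.50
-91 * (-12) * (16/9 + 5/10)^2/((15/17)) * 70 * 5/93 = 182035490/7533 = 24165.07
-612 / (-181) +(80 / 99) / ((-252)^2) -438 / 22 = -1175470042 / 71120511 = -16.53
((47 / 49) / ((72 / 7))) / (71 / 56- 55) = -47 / 27081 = -0.00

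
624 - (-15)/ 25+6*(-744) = -19197/ 5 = -3839.40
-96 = -96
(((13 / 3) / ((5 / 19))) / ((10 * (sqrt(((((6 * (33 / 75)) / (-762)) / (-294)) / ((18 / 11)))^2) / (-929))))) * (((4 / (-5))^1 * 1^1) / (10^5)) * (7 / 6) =29986913229 / 15125000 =1982.61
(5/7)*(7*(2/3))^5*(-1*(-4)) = 1536640/243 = 6323.62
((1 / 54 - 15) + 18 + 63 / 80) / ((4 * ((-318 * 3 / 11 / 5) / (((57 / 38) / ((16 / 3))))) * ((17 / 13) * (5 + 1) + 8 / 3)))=-1175603 / 801054720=-0.00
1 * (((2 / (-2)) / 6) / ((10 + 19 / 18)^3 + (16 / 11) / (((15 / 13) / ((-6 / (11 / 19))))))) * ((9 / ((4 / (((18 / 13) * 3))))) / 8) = -35724645 / 245526645884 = -0.00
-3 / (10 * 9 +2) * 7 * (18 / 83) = -189 / 3818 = -0.05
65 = 65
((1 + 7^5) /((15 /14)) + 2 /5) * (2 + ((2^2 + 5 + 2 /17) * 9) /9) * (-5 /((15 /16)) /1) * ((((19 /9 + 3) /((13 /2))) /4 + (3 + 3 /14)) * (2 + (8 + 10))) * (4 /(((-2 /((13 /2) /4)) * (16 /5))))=3286804165 /51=64447140.49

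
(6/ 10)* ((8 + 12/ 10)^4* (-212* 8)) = -22781296128/ 3125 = -7290014.76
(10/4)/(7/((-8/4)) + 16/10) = -25/19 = -1.32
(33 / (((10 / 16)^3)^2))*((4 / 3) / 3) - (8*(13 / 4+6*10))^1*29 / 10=-1221.33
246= 246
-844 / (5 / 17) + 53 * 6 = -2551.60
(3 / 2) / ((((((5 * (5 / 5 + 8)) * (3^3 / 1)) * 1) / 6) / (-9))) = -1 / 15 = -0.07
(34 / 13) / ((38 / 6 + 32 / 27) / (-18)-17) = -16524 / 110045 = -0.15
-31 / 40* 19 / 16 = -589 / 640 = -0.92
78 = 78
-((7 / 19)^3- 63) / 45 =431774 / 308655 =1.40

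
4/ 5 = 0.80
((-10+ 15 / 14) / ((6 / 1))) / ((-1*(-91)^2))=125 / 695604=0.00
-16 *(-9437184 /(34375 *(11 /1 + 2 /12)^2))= 5435817984 /154309375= 35.23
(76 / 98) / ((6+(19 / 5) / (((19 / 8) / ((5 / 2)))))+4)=19 / 343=0.06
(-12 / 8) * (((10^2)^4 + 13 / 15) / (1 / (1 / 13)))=-1500000013 / 130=-11538461.64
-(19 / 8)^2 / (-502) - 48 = -1541783 / 32128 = -47.99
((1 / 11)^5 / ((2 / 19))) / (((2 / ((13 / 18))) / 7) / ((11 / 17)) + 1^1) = 1729 / 47231866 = 0.00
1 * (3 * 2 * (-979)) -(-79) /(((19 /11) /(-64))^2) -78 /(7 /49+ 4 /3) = 1147436332 /11191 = 102532.06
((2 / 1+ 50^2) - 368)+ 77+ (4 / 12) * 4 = 6637 / 3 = 2212.33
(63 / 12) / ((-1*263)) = -21 / 1052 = -0.02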